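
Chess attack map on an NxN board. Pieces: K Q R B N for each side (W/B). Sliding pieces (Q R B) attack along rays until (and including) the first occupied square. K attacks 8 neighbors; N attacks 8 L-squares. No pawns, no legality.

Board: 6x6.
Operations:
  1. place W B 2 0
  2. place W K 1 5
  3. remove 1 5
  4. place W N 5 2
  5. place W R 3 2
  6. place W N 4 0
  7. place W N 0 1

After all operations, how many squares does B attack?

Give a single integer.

Answer: 0

Derivation:
Op 1: place WB@(2,0)
Op 2: place WK@(1,5)
Op 3: remove (1,5)
Op 4: place WN@(5,2)
Op 5: place WR@(3,2)
Op 6: place WN@(4,0)
Op 7: place WN@(0,1)
Per-piece attacks for B:
Union (0 distinct): (none)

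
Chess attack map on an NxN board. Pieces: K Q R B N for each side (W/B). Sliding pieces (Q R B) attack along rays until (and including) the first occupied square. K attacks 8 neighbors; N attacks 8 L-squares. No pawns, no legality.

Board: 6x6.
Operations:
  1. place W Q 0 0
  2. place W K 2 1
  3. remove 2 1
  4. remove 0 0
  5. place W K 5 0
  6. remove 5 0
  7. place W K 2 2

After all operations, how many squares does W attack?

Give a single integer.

Answer: 8

Derivation:
Op 1: place WQ@(0,0)
Op 2: place WK@(2,1)
Op 3: remove (2,1)
Op 4: remove (0,0)
Op 5: place WK@(5,0)
Op 6: remove (5,0)
Op 7: place WK@(2,2)
Per-piece attacks for W:
  WK@(2,2): attacks (2,3) (2,1) (3,2) (1,2) (3,3) (3,1) (1,3) (1,1)
Union (8 distinct): (1,1) (1,2) (1,3) (2,1) (2,3) (3,1) (3,2) (3,3)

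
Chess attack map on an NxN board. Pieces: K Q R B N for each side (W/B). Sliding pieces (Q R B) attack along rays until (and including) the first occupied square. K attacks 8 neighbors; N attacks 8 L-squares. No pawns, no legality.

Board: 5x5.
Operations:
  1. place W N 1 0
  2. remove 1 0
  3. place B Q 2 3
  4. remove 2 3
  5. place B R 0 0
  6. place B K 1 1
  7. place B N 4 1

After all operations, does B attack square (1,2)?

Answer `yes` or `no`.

Op 1: place WN@(1,0)
Op 2: remove (1,0)
Op 3: place BQ@(2,3)
Op 4: remove (2,3)
Op 5: place BR@(0,0)
Op 6: place BK@(1,1)
Op 7: place BN@(4,1)
Per-piece attacks for B:
  BR@(0,0): attacks (0,1) (0,2) (0,3) (0,4) (1,0) (2,0) (3,0) (4,0)
  BK@(1,1): attacks (1,2) (1,0) (2,1) (0,1) (2,2) (2,0) (0,2) (0,0)
  BN@(4,1): attacks (3,3) (2,2) (2,0)
B attacks (1,2): yes

Answer: yes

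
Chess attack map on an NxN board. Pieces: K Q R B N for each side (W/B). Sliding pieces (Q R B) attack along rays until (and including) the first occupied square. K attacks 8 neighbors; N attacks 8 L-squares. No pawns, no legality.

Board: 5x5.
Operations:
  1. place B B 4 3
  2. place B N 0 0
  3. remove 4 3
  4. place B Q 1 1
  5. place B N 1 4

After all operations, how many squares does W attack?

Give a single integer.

Op 1: place BB@(4,3)
Op 2: place BN@(0,0)
Op 3: remove (4,3)
Op 4: place BQ@(1,1)
Op 5: place BN@(1,4)
Per-piece attacks for W:
Union (0 distinct): (none)

Answer: 0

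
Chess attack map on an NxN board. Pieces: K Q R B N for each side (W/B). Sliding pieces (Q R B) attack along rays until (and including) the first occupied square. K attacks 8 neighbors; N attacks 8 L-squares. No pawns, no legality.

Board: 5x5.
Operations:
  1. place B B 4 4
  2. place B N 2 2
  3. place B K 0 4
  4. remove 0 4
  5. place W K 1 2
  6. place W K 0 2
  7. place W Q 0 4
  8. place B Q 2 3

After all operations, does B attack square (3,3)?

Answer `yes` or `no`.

Answer: yes

Derivation:
Op 1: place BB@(4,4)
Op 2: place BN@(2,2)
Op 3: place BK@(0,4)
Op 4: remove (0,4)
Op 5: place WK@(1,2)
Op 6: place WK@(0,2)
Op 7: place WQ@(0,4)
Op 8: place BQ@(2,3)
Per-piece attacks for B:
  BN@(2,2): attacks (3,4) (4,3) (1,4) (0,3) (3,0) (4,1) (1,0) (0,1)
  BQ@(2,3): attacks (2,4) (2,2) (3,3) (4,3) (1,3) (0,3) (3,4) (3,2) (4,1) (1,4) (1,2) [ray(0,-1) blocked at (2,2); ray(-1,-1) blocked at (1,2)]
  BB@(4,4): attacks (3,3) (2,2) [ray(-1,-1) blocked at (2,2)]
B attacks (3,3): yes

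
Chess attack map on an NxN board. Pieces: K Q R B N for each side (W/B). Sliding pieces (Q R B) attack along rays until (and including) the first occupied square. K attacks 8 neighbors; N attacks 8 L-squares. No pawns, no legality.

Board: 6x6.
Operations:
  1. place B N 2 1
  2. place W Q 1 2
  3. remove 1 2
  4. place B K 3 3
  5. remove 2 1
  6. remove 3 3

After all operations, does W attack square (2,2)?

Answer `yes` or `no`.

Answer: no

Derivation:
Op 1: place BN@(2,1)
Op 2: place WQ@(1,2)
Op 3: remove (1,2)
Op 4: place BK@(3,3)
Op 5: remove (2,1)
Op 6: remove (3,3)
Per-piece attacks for W:
W attacks (2,2): no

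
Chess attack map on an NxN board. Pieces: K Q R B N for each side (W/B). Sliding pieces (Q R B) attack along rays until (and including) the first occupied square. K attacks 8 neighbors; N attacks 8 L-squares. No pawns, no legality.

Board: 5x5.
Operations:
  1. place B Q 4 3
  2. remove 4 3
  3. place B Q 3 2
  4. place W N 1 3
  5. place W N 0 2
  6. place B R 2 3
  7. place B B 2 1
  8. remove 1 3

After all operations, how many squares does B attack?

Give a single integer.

Op 1: place BQ@(4,3)
Op 2: remove (4,3)
Op 3: place BQ@(3,2)
Op 4: place WN@(1,3)
Op 5: place WN@(0,2)
Op 6: place BR@(2,3)
Op 7: place BB@(2,1)
Op 8: remove (1,3)
Per-piece attacks for B:
  BB@(2,1): attacks (3,2) (3,0) (1,2) (0,3) (1,0) [ray(1,1) blocked at (3,2)]
  BR@(2,3): attacks (2,4) (2,2) (2,1) (3,3) (4,3) (1,3) (0,3) [ray(0,-1) blocked at (2,1)]
  BQ@(3,2): attacks (3,3) (3,4) (3,1) (3,0) (4,2) (2,2) (1,2) (0,2) (4,3) (4,1) (2,3) (2,1) [ray(-1,0) blocked at (0,2); ray(-1,1) blocked at (2,3); ray(-1,-1) blocked at (2,1)]
Union (17 distinct): (0,2) (0,3) (1,0) (1,2) (1,3) (2,1) (2,2) (2,3) (2,4) (3,0) (3,1) (3,2) (3,3) (3,4) (4,1) (4,2) (4,3)

Answer: 17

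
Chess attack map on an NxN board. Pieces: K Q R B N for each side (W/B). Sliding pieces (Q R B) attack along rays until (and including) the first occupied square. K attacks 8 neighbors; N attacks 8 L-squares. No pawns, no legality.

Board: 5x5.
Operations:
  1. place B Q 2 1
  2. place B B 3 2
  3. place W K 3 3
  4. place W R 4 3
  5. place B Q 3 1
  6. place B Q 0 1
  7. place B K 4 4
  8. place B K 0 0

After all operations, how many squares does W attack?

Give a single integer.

Op 1: place BQ@(2,1)
Op 2: place BB@(3,2)
Op 3: place WK@(3,3)
Op 4: place WR@(4,3)
Op 5: place BQ@(3,1)
Op 6: place BQ@(0,1)
Op 7: place BK@(4,4)
Op 8: place BK@(0,0)
Per-piece attacks for W:
  WK@(3,3): attacks (3,4) (3,2) (4,3) (2,3) (4,4) (4,2) (2,4) (2,2)
  WR@(4,3): attacks (4,4) (4,2) (4,1) (4,0) (3,3) [ray(0,1) blocked at (4,4); ray(-1,0) blocked at (3,3)]
Union (11 distinct): (2,2) (2,3) (2,4) (3,2) (3,3) (3,4) (4,0) (4,1) (4,2) (4,3) (4,4)

Answer: 11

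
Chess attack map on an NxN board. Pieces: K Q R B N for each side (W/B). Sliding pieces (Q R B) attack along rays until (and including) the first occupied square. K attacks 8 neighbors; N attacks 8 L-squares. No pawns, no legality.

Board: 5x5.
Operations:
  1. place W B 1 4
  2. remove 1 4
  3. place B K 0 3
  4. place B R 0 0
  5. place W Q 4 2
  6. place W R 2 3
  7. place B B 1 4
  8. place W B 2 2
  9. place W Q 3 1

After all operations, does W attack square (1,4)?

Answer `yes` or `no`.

Answer: no

Derivation:
Op 1: place WB@(1,4)
Op 2: remove (1,4)
Op 3: place BK@(0,3)
Op 4: place BR@(0,0)
Op 5: place WQ@(4,2)
Op 6: place WR@(2,3)
Op 7: place BB@(1,4)
Op 8: place WB@(2,2)
Op 9: place WQ@(3,1)
Per-piece attacks for W:
  WB@(2,2): attacks (3,3) (4,4) (3,1) (1,3) (0,4) (1,1) (0,0) [ray(1,-1) blocked at (3,1); ray(-1,-1) blocked at (0,0)]
  WR@(2,3): attacks (2,4) (2,2) (3,3) (4,3) (1,3) (0,3) [ray(0,-1) blocked at (2,2); ray(-1,0) blocked at (0,3)]
  WQ@(3,1): attacks (3,2) (3,3) (3,4) (3,0) (4,1) (2,1) (1,1) (0,1) (4,2) (4,0) (2,2) (2,0) [ray(1,1) blocked at (4,2); ray(-1,1) blocked at (2,2)]
  WQ@(4,2): attacks (4,3) (4,4) (4,1) (4,0) (3,2) (2,2) (3,3) (2,4) (3,1) [ray(-1,0) blocked at (2,2); ray(-1,-1) blocked at (3,1)]
W attacks (1,4): no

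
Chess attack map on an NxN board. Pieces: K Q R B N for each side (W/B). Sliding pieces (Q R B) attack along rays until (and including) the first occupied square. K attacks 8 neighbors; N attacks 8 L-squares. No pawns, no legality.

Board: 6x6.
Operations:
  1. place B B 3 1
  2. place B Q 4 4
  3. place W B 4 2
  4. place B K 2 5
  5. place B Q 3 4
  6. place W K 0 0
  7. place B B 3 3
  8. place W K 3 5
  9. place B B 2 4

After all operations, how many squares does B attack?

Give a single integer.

Answer: 26

Derivation:
Op 1: place BB@(3,1)
Op 2: place BQ@(4,4)
Op 3: place WB@(4,2)
Op 4: place BK@(2,5)
Op 5: place BQ@(3,4)
Op 6: place WK@(0,0)
Op 7: place BB@(3,3)
Op 8: place WK@(3,5)
Op 9: place BB@(2,4)
Per-piece attacks for B:
  BB@(2,4): attacks (3,5) (3,3) (1,5) (1,3) (0,2) [ray(1,1) blocked at (3,5); ray(1,-1) blocked at (3,3)]
  BK@(2,5): attacks (2,4) (3,5) (1,5) (3,4) (1,4)
  BB@(3,1): attacks (4,2) (4,0) (2,2) (1,3) (0,4) (2,0) [ray(1,1) blocked at (4,2)]
  BB@(3,3): attacks (4,4) (4,2) (2,4) (2,2) (1,1) (0,0) [ray(1,1) blocked at (4,4); ray(1,-1) blocked at (4,2); ray(-1,1) blocked at (2,4); ray(-1,-1) blocked at (0,0)]
  BQ@(3,4): attacks (3,5) (3,3) (4,4) (2,4) (4,5) (4,3) (5,2) (2,5) (2,3) (1,2) (0,1) [ray(0,1) blocked at (3,5); ray(0,-1) blocked at (3,3); ray(1,0) blocked at (4,4); ray(-1,0) blocked at (2,4); ray(-1,1) blocked at (2,5)]
  BQ@(4,4): attacks (4,5) (4,3) (4,2) (5,4) (3,4) (5,5) (5,3) (3,5) (3,3) [ray(0,-1) blocked at (4,2); ray(-1,0) blocked at (3,4); ray(-1,1) blocked at (3,5); ray(-1,-1) blocked at (3,3)]
Union (26 distinct): (0,0) (0,1) (0,2) (0,4) (1,1) (1,2) (1,3) (1,4) (1,5) (2,0) (2,2) (2,3) (2,4) (2,5) (3,3) (3,4) (3,5) (4,0) (4,2) (4,3) (4,4) (4,5) (5,2) (5,3) (5,4) (5,5)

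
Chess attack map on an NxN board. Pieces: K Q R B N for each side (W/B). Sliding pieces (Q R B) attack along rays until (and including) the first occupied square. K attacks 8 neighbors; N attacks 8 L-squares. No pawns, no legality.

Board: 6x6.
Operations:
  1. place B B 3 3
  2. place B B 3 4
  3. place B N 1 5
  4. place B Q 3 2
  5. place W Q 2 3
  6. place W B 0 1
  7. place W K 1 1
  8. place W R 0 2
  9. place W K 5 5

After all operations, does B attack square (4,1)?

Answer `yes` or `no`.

Answer: yes

Derivation:
Op 1: place BB@(3,3)
Op 2: place BB@(3,4)
Op 3: place BN@(1,5)
Op 4: place BQ@(3,2)
Op 5: place WQ@(2,3)
Op 6: place WB@(0,1)
Op 7: place WK@(1,1)
Op 8: place WR@(0,2)
Op 9: place WK@(5,5)
Per-piece attacks for B:
  BN@(1,5): attacks (2,3) (3,4) (0,3)
  BQ@(3,2): attacks (3,3) (3,1) (3,0) (4,2) (5,2) (2,2) (1,2) (0,2) (4,3) (5,4) (4,1) (5,0) (2,3) (2,1) (1,0) [ray(0,1) blocked at (3,3); ray(-1,0) blocked at (0,2); ray(-1,1) blocked at (2,3)]
  BB@(3,3): attacks (4,4) (5,5) (4,2) (5,1) (2,4) (1,5) (2,2) (1,1) [ray(1,1) blocked at (5,5); ray(-1,1) blocked at (1,5); ray(-1,-1) blocked at (1,1)]
  BB@(3,4): attacks (4,5) (4,3) (5,2) (2,5) (2,3) [ray(-1,-1) blocked at (2,3)]
B attacks (4,1): yes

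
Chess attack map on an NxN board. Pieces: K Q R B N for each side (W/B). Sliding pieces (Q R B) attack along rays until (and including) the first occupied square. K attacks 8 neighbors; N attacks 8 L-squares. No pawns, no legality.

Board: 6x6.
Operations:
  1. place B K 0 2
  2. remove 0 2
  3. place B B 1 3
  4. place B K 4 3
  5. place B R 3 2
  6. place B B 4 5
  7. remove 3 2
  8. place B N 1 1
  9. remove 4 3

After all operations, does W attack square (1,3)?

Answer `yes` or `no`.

Answer: no

Derivation:
Op 1: place BK@(0,2)
Op 2: remove (0,2)
Op 3: place BB@(1,3)
Op 4: place BK@(4,3)
Op 5: place BR@(3,2)
Op 6: place BB@(4,5)
Op 7: remove (3,2)
Op 8: place BN@(1,1)
Op 9: remove (4,3)
Per-piece attacks for W:
W attacks (1,3): no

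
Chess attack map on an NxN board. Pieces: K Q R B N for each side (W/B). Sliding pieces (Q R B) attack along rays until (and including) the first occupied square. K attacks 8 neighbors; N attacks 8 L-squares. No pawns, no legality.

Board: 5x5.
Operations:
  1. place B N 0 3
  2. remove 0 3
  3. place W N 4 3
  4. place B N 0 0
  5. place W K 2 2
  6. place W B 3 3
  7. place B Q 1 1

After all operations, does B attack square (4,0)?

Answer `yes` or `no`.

Answer: no

Derivation:
Op 1: place BN@(0,3)
Op 2: remove (0,3)
Op 3: place WN@(4,3)
Op 4: place BN@(0,0)
Op 5: place WK@(2,2)
Op 6: place WB@(3,3)
Op 7: place BQ@(1,1)
Per-piece attacks for B:
  BN@(0,0): attacks (1,2) (2,1)
  BQ@(1,1): attacks (1,2) (1,3) (1,4) (1,0) (2,1) (3,1) (4,1) (0,1) (2,2) (2,0) (0,2) (0,0) [ray(1,1) blocked at (2,2); ray(-1,-1) blocked at (0,0)]
B attacks (4,0): no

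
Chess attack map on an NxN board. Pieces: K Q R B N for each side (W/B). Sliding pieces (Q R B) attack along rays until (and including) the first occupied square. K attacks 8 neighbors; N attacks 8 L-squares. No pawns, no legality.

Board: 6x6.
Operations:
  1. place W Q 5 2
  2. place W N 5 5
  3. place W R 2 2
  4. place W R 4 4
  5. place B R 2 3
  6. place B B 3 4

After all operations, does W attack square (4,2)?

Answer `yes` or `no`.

Answer: yes

Derivation:
Op 1: place WQ@(5,2)
Op 2: place WN@(5,5)
Op 3: place WR@(2,2)
Op 4: place WR@(4,4)
Op 5: place BR@(2,3)
Op 6: place BB@(3,4)
Per-piece attacks for W:
  WR@(2,2): attacks (2,3) (2,1) (2,0) (3,2) (4,2) (5,2) (1,2) (0,2) [ray(0,1) blocked at (2,3); ray(1,0) blocked at (5,2)]
  WR@(4,4): attacks (4,5) (4,3) (4,2) (4,1) (4,0) (5,4) (3,4) [ray(-1,0) blocked at (3,4)]
  WQ@(5,2): attacks (5,3) (5,4) (5,5) (5,1) (5,0) (4,2) (3,2) (2,2) (4,3) (3,4) (4,1) (3,0) [ray(0,1) blocked at (5,5); ray(-1,0) blocked at (2,2); ray(-1,1) blocked at (3,4)]
  WN@(5,5): attacks (4,3) (3,4)
W attacks (4,2): yes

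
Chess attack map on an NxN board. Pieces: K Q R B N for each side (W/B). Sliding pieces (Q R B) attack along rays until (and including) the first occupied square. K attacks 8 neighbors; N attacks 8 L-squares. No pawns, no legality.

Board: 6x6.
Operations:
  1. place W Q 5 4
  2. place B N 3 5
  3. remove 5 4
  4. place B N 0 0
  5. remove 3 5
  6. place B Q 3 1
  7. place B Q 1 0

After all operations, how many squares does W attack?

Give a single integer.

Op 1: place WQ@(5,4)
Op 2: place BN@(3,5)
Op 3: remove (5,4)
Op 4: place BN@(0,0)
Op 5: remove (3,5)
Op 6: place BQ@(3,1)
Op 7: place BQ@(1,0)
Per-piece attacks for W:
Union (0 distinct): (none)

Answer: 0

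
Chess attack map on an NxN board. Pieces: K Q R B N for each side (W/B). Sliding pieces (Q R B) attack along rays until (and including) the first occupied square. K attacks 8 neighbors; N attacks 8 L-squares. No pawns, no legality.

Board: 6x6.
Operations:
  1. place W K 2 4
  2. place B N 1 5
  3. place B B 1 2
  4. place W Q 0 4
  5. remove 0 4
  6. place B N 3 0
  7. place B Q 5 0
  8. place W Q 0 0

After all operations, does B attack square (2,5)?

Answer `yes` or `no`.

Answer: no

Derivation:
Op 1: place WK@(2,4)
Op 2: place BN@(1,5)
Op 3: place BB@(1,2)
Op 4: place WQ@(0,4)
Op 5: remove (0,4)
Op 6: place BN@(3,0)
Op 7: place BQ@(5,0)
Op 8: place WQ@(0,0)
Per-piece attacks for B:
  BB@(1,2): attacks (2,3) (3,4) (4,5) (2,1) (3,0) (0,3) (0,1) [ray(1,-1) blocked at (3,0)]
  BN@(1,5): attacks (2,3) (3,4) (0,3)
  BN@(3,0): attacks (4,2) (5,1) (2,2) (1,1)
  BQ@(5,0): attacks (5,1) (5,2) (5,3) (5,4) (5,5) (4,0) (3,0) (4,1) (3,2) (2,3) (1,4) (0,5) [ray(-1,0) blocked at (3,0)]
B attacks (2,5): no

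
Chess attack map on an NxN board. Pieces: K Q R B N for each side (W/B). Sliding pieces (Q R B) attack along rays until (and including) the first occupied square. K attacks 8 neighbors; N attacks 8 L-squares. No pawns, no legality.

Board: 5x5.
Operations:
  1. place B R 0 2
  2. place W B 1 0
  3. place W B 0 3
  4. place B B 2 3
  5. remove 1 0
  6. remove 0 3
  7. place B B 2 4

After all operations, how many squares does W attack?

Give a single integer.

Answer: 0

Derivation:
Op 1: place BR@(0,2)
Op 2: place WB@(1,0)
Op 3: place WB@(0,3)
Op 4: place BB@(2,3)
Op 5: remove (1,0)
Op 6: remove (0,3)
Op 7: place BB@(2,4)
Per-piece attacks for W:
Union (0 distinct): (none)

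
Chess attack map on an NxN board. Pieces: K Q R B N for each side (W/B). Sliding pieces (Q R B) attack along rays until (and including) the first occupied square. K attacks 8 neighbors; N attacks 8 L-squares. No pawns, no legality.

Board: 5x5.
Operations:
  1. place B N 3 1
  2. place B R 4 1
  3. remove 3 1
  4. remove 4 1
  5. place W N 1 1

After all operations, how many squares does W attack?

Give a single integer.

Answer: 4

Derivation:
Op 1: place BN@(3,1)
Op 2: place BR@(4,1)
Op 3: remove (3,1)
Op 4: remove (4,1)
Op 5: place WN@(1,1)
Per-piece attacks for W:
  WN@(1,1): attacks (2,3) (3,2) (0,3) (3,0)
Union (4 distinct): (0,3) (2,3) (3,0) (3,2)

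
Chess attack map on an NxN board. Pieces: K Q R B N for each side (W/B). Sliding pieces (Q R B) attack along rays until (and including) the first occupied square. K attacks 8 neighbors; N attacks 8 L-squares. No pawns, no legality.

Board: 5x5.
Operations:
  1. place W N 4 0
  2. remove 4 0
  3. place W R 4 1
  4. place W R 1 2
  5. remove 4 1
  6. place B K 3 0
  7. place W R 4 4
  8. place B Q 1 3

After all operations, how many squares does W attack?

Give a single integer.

Op 1: place WN@(4,0)
Op 2: remove (4,0)
Op 3: place WR@(4,1)
Op 4: place WR@(1,2)
Op 5: remove (4,1)
Op 6: place BK@(3,0)
Op 7: place WR@(4,4)
Op 8: place BQ@(1,3)
Per-piece attacks for W:
  WR@(1,2): attacks (1,3) (1,1) (1,0) (2,2) (3,2) (4,2) (0,2) [ray(0,1) blocked at (1,3)]
  WR@(4,4): attacks (4,3) (4,2) (4,1) (4,0) (3,4) (2,4) (1,4) (0,4)
Union (14 distinct): (0,2) (0,4) (1,0) (1,1) (1,3) (1,4) (2,2) (2,4) (3,2) (3,4) (4,0) (4,1) (4,2) (4,3)

Answer: 14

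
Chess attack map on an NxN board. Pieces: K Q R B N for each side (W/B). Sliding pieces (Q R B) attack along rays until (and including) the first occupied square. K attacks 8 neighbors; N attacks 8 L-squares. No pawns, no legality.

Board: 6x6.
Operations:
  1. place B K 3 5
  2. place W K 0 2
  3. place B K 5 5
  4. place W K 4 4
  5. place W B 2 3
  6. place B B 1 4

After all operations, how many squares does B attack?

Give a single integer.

Op 1: place BK@(3,5)
Op 2: place WK@(0,2)
Op 3: place BK@(5,5)
Op 4: place WK@(4,4)
Op 5: place WB@(2,3)
Op 6: place BB@(1,4)
Per-piece attacks for B:
  BB@(1,4): attacks (2,5) (2,3) (0,5) (0,3) [ray(1,-1) blocked at (2,3)]
  BK@(3,5): attacks (3,4) (4,5) (2,5) (4,4) (2,4)
  BK@(5,5): attacks (5,4) (4,5) (4,4)
Union (9 distinct): (0,3) (0,5) (2,3) (2,4) (2,5) (3,4) (4,4) (4,5) (5,4)

Answer: 9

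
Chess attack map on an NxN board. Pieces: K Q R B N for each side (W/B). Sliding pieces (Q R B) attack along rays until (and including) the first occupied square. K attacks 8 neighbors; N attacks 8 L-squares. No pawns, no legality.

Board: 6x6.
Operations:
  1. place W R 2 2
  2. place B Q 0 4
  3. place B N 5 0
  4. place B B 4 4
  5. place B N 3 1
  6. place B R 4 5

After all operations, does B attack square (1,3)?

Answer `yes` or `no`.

Op 1: place WR@(2,2)
Op 2: place BQ@(0,4)
Op 3: place BN@(5,0)
Op 4: place BB@(4,4)
Op 5: place BN@(3,1)
Op 6: place BR@(4,5)
Per-piece attacks for B:
  BQ@(0,4): attacks (0,5) (0,3) (0,2) (0,1) (0,0) (1,4) (2,4) (3,4) (4,4) (1,5) (1,3) (2,2) [ray(1,0) blocked at (4,4); ray(1,-1) blocked at (2,2)]
  BN@(3,1): attacks (4,3) (5,2) (2,3) (1,2) (5,0) (1,0)
  BB@(4,4): attacks (5,5) (5,3) (3,5) (3,3) (2,2) [ray(-1,-1) blocked at (2,2)]
  BR@(4,5): attacks (4,4) (5,5) (3,5) (2,5) (1,5) (0,5) [ray(0,-1) blocked at (4,4)]
  BN@(5,0): attacks (4,2) (3,1)
B attacks (1,3): yes

Answer: yes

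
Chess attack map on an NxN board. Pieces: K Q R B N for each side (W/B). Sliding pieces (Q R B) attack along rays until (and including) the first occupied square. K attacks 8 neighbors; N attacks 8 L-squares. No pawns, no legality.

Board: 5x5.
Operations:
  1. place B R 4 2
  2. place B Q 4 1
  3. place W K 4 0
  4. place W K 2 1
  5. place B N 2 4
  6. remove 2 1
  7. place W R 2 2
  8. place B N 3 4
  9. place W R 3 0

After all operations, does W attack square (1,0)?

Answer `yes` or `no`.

Op 1: place BR@(4,2)
Op 2: place BQ@(4,1)
Op 3: place WK@(4,0)
Op 4: place WK@(2,1)
Op 5: place BN@(2,4)
Op 6: remove (2,1)
Op 7: place WR@(2,2)
Op 8: place BN@(3,4)
Op 9: place WR@(3,0)
Per-piece attacks for W:
  WR@(2,2): attacks (2,3) (2,4) (2,1) (2,0) (3,2) (4,2) (1,2) (0,2) [ray(0,1) blocked at (2,4); ray(1,0) blocked at (4,2)]
  WR@(3,0): attacks (3,1) (3,2) (3,3) (3,4) (4,0) (2,0) (1,0) (0,0) [ray(0,1) blocked at (3,4); ray(1,0) blocked at (4,0)]
  WK@(4,0): attacks (4,1) (3,0) (3,1)
W attacks (1,0): yes

Answer: yes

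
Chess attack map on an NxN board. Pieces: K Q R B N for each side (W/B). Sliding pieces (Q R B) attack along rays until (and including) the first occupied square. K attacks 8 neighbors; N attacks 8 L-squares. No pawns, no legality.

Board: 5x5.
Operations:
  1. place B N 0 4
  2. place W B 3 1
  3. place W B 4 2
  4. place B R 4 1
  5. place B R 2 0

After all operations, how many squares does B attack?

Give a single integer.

Op 1: place BN@(0,4)
Op 2: place WB@(3,1)
Op 3: place WB@(4,2)
Op 4: place BR@(4,1)
Op 5: place BR@(2,0)
Per-piece attacks for B:
  BN@(0,4): attacks (1,2) (2,3)
  BR@(2,0): attacks (2,1) (2,2) (2,3) (2,4) (3,0) (4,0) (1,0) (0,0)
  BR@(4,1): attacks (4,2) (4,0) (3,1) [ray(0,1) blocked at (4,2); ray(-1,0) blocked at (3,1)]
Union (11 distinct): (0,0) (1,0) (1,2) (2,1) (2,2) (2,3) (2,4) (3,0) (3,1) (4,0) (4,2)

Answer: 11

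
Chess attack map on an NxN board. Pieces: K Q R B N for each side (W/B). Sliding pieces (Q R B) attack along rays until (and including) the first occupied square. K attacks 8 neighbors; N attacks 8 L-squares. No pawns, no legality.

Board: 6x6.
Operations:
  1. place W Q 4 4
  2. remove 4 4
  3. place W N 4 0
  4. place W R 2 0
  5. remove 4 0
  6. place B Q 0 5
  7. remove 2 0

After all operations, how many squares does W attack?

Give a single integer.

Op 1: place WQ@(4,4)
Op 2: remove (4,4)
Op 3: place WN@(4,0)
Op 4: place WR@(2,0)
Op 5: remove (4,0)
Op 6: place BQ@(0,5)
Op 7: remove (2,0)
Per-piece attacks for W:
Union (0 distinct): (none)

Answer: 0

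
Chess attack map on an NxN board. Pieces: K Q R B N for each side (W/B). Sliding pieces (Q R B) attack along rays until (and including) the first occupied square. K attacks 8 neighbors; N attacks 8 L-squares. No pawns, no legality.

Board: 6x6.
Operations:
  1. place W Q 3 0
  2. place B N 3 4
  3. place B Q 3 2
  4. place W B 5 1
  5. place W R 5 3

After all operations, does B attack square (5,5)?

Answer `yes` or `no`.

Answer: yes

Derivation:
Op 1: place WQ@(3,0)
Op 2: place BN@(3,4)
Op 3: place BQ@(3,2)
Op 4: place WB@(5,1)
Op 5: place WR@(5,3)
Per-piece attacks for B:
  BQ@(3,2): attacks (3,3) (3,4) (3,1) (3,0) (4,2) (5,2) (2,2) (1,2) (0,2) (4,3) (5,4) (4,1) (5,0) (2,3) (1,4) (0,5) (2,1) (1,0) [ray(0,1) blocked at (3,4); ray(0,-1) blocked at (3,0)]
  BN@(3,4): attacks (5,5) (1,5) (4,2) (5,3) (2,2) (1,3)
B attacks (5,5): yes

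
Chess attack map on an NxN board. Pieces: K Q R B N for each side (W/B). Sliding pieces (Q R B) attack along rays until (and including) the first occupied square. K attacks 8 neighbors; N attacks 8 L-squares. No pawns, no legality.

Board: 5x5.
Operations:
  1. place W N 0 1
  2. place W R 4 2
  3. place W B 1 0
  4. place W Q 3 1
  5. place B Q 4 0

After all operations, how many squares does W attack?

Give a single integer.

Answer: 18

Derivation:
Op 1: place WN@(0,1)
Op 2: place WR@(4,2)
Op 3: place WB@(1,0)
Op 4: place WQ@(3,1)
Op 5: place BQ@(4,0)
Per-piece attacks for W:
  WN@(0,1): attacks (1,3) (2,2) (2,0)
  WB@(1,0): attacks (2,1) (3,2) (4,3) (0,1) [ray(-1,1) blocked at (0,1)]
  WQ@(3,1): attacks (3,2) (3,3) (3,4) (3,0) (4,1) (2,1) (1,1) (0,1) (4,2) (4,0) (2,2) (1,3) (0,4) (2,0) [ray(-1,0) blocked at (0,1); ray(1,1) blocked at (4,2); ray(1,-1) blocked at (4,0)]
  WR@(4,2): attacks (4,3) (4,4) (4,1) (4,0) (3,2) (2,2) (1,2) (0,2) [ray(0,-1) blocked at (4,0)]
Union (18 distinct): (0,1) (0,2) (0,4) (1,1) (1,2) (1,3) (2,0) (2,1) (2,2) (3,0) (3,2) (3,3) (3,4) (4,0) (4,1) (4,2) (4,3) (4,4)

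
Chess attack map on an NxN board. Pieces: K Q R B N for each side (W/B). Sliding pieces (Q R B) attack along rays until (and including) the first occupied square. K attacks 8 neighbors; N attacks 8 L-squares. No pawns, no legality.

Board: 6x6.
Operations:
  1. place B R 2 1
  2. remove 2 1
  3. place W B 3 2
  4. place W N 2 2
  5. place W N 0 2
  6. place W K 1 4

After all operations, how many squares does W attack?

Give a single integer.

Op 1: place BR@(2,1)
Op 2: remove (2,1)
Op 3: place WB@(3,2)
Op 4: place WN@(2,2)
Op 5: place WN@(0,2)
Op 6: place WK@(1,4)
Per-piece attacks for W:
  WN@(0,2): attacks (1,4) (2,3) (1,0) (2,1)
  WK@(1,4): attacks (1,5) (1,3) (2,4) (0,4) (2,5) (2,3) (0,5) (0,3)
  WN@(2,2): attacks (3,4) (4,3) (1,4) (0,3) (3,0) (4,1) (1,0) (0,1)
  WB@(3,2): attacks (4,3) (5,4) (4,1) (5,0) (2,3) (1,4) (2,1) (1,0) [ray(-1,1) blocked at (1,4)]
Union (18 distinct): (0,1) (0,3) (0,4) (0,5) (1,0) (1,3) (1,4) (1,5) (2,1) (2,3) (2,4) (2,5) (3,0) (3,4) (4,1) (4,3) (5,0) (5,4)

Answer: 18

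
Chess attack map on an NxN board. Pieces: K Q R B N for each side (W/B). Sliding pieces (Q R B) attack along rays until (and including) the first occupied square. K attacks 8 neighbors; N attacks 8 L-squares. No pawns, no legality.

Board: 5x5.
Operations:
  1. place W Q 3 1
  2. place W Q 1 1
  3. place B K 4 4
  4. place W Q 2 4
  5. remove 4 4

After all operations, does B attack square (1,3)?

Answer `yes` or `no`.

Answer: no

Derivation:
Op 1: place WQ@(3,1)
Op 2: place WQ@(1,1)
Op 3: place BK@(4,4)
Op 4: place WQ@(2,4)
Op 5: remove (4,4)
Per-piece attacks for B:
B attacks (1,3): no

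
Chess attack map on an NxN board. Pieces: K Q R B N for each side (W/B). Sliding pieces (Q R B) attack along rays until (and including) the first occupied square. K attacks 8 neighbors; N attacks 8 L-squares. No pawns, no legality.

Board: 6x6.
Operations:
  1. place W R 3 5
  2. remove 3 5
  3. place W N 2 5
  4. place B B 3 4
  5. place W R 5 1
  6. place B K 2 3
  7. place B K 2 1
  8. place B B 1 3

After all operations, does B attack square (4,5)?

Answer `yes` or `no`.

Answer: yes

Derivation:
Op 1: place WR@(3,5)
Op 2: remove (3,5)
Op 3: place WN@(2,5)
Op 4: place BB@(3,4)
Op 5: place WR@(5,1)
Op 6: place BK@(2,3)
Op 7: place BK@(2,1)
Op 8: place BB@(1,3)
Per-piece attacks for B:
  BB@(1,3): attacks (2,4) (3,5) (2,2) (3,1) (4,0) (0,4) (0,2)
  BK@(2,1): attacks (2,2) (2,0) (3,1) (1,1) (3,2) (3,0) (1,2) (1,0)
  BK@(2,3): attacks (2,4) (2,2) (3,3) (1,3) (3,4) (3,2) (1,4) (1,2)
  BB@(3,4): attacks (4,5) (4,3) (5,2) (2,5) (2,3) [ray(-1,1) blocked at (2,5); ray(-1,-1) blocked at (2,3)]
B attacks (4,5): yes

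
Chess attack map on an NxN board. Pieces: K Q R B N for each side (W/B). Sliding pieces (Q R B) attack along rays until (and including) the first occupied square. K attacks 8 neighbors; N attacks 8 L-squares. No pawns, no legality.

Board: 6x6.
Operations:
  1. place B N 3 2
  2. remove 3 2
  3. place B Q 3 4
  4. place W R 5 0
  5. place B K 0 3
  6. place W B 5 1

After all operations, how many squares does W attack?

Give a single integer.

Op 1: place BN@(3,2)
Op 2: remove (3,2)
Op 3: place BQ@(3,4)
Op 4: place WR@(5,0)
Op 5: place BK@(0,3)
Op 6: place WB@(5,1)
Per-piece attacks for W:
  WR@(5,0): attacks (5,1) (4,0) (3,0) (2,0) (1,0) (0,0) [ray(0,1) blocked at (5,1)]
  WB@(5,1): attacks (4,2) (3,3) (2,4) (1,5) (4,0)
Union (10 distinct): (0,0) (1,0) (1,5) (2,0) (2,4) (3,0) (3,3) (4,0) (4,2) (5,1)

Answer: 10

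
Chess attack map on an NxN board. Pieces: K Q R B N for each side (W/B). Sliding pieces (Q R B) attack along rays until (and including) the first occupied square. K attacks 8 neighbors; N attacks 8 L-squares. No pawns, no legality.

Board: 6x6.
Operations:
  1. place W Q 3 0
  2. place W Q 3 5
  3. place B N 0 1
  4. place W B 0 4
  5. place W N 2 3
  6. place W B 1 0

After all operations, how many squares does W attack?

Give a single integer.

Op 1: place WQ@(3,0)
Op 2: place WQ@(3,5)
Op 3: place BN@(0,1)
Op 4: place WB@(0,4)
Op 5: place WN@(2,3)
Op 6: place WB@(1,0)
Per-piece attacks for W:
  WB@(0,4): attacks (1,5) (1,3) (2,2) (3,1) (4,0)
  WB@(1,0): attacks (2,1) (3,2) (4,3) (5,4) (0,1) [ray(-1,1) blocked at (0,1)]
  WN@(2,3): attacks (3,5) (4,4) (1,5) (0,4) (3,1) (4,2) (1,1) (0,2)
  WQ@(3,0): attacks (3,1) (3,2) (3,3) (3,4) (3,5) (4,0) (5,0) (2,0) (1,0) (4,1) (5,2) (2,1) (1,2) (0,3) [ray(0,1) blocked at (3,5); ray(-1,0) blocked at (1,0)]
  WQ@(3,5): attacks (3,4) (3,3) (3,2) (3,1) (3,0) (4,5) (5,5) (2,5) (1,5) (0,5) (4,4) (5,3) (2,4) (1,3) (0,2) [ray(0,-1) blocked at (3,0)]
Union (32 distinct): (0,1) (0,2) (0,3) (0,4) (0,5) (1,0) (1,1) (1,2) (1,3) (1,5) (2,0) (2,1) (2,2) (2,4) (2,5) (3,0) (3,1) (3,2) (3,3) (3,4) (3,5) (4,0) (4,1) (4,2) (4,3) (4,4) (4,5) (5,0) (5,2) (5,3) (5,4) (5,5)

Answer: 32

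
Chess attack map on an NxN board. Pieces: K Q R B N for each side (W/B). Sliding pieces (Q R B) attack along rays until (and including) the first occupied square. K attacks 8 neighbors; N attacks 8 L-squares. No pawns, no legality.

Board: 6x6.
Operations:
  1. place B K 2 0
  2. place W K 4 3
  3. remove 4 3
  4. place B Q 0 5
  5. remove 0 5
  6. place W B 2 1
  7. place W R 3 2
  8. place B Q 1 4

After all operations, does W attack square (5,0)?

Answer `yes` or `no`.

Op 1: place BK@(2,0)
Op 2: place WK@(4,3)
Op 3: remove (4,3)
Op 4: place BQ@(0,5)
Op 5: remove (0,5)
Op 6: place WB@(2,1)
Op 7: place WR@(3,2)
Op 8: place BQ@(1,4)
Per-piece attacks for W:
  WB@(2,1): attacks (3,2) (3,0) (1,2) (0,3) (1,0) [ray(1,1) blocked at (3,2)]
  WR@(3,2): attacks (3,3) (3,4) (3,5) (3,1) (3,0) (4,2) (5,2) (2,2) (1,2) (0,2)
W attacks (5,0): no

Answer: no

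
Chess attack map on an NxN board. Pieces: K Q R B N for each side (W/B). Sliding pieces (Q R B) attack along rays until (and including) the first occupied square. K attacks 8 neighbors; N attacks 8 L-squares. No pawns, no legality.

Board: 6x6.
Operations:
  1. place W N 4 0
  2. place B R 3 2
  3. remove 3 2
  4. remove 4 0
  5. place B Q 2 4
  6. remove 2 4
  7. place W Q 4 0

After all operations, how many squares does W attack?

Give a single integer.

Answer: 15

Derivation:
Op 1: place WN@(4,0)
Op 2: place BR@(3,2)
Op 3: remove (3,2)
Op 4: remove (4,0)
Op 5: place BQ@(2,4)
Op 6: remove (2,4)
Op 7: place WQ@(4,0)
Per-piece attacks for W:
  WQ@(4,0): attacks (4,1) (4,2) (4,3) (4,4) (4,5) (5,0) (3,0) (2,0) (1,0) (0,0) (5,1) (3,1) (2,2) (1,3) (0,4)
Union (15 distinct): (0,0) (0,4) (1,0) (1,3) (2,0) (2,2) (3,0) (3,1) (4,1) (4,2) (4,3) (4,4) (4,5) (5,0) (5,1)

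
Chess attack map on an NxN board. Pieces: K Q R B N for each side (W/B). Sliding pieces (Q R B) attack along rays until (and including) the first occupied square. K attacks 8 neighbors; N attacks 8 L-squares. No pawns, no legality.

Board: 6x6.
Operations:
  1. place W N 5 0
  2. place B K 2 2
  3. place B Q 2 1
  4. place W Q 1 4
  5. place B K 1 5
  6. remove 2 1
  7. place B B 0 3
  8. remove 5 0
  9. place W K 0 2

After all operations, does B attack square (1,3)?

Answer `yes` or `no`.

Op 1: place WN@(5,0)
Op 2: place BK@(2,2)
Op 3: place BQ@(2,1)
Op 4: place WQ@(1,4)
Op 5: place BK@(1,5)
Op 6: remove (2,1)
Op 7: place BB@(0,3)
Op 8: remove (5,0)
Op 9: place WK@(0,2)
Per-piece attacks for B:
  BB@(0,3): attacks (1,4) (1,2) (2,1) (3,0) [ray(1,1) blocked at (1,4)]
  BK@(1,5): attacks (1,4) (2,5) (0,5) (2,4) (0,4)
  BK@(2,2): attacks (2,3) (2,1) (3,2) (1,2) (3,3) (3,1) (1,3) (1,1)
B attacks (1,3): yes

Answer: yes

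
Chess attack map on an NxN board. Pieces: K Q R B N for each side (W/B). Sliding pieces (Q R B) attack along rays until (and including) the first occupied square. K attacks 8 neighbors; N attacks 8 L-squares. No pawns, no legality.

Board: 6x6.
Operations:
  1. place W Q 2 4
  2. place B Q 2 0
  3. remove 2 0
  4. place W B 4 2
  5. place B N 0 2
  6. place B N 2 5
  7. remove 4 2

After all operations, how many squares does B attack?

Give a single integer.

Op 1: place WQ@(2,4)
Op 2: place BQ@(2,0)
Op 3: remove (2,0)
Op 4: place WB@(4,2)
Op 5: place BN@(0,2)
Op 6: place BN@(2,5)
Op 7: remove (4,2)
Per-piece attacks for B:
  BN@(0,2): attacks (1,4) (2,3) (1,0) (2,1)
  BN@(2,5): attacks (3,3) (4,4) (1,3) (0,4)
Union (8 distinct): (0,4) (1,0) (1,3) (1,4) (2,1) (2,3) (3,3) (4,4)

Answer: 8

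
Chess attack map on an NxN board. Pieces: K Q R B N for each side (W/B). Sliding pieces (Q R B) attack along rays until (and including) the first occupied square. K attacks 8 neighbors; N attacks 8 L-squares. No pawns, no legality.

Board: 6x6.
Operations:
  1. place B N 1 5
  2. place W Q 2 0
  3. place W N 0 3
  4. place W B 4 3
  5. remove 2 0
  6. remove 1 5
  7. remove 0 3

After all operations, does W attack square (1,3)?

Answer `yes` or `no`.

Answer: no

Derivation:
Op 1: place BN@(1,5)
Op 2: place WQ@(2,0)
Op 3: place WN@(0,3)
Op 4: place WB@(4,3)
Op 5: remove (2,0)
Op 6: remove (1,5)
Op 7: remove (0,3)
Per-piece attacks for W:
  WB@(4,3): attacks (5,4) (5,2) (3,4) (2,5) (3,2) (2,1) (1,0)
W attacks (1,3): no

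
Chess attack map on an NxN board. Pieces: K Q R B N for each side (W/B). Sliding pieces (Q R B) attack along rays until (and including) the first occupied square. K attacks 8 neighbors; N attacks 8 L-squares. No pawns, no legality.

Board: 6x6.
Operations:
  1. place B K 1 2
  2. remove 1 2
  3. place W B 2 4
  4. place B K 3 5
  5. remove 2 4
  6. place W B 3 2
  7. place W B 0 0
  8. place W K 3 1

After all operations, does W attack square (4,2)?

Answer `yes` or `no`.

Op 1: place BK@(1,2)
Op 2: remove (1,2)
Op 3: place WB@(2,4)
Op 4: place BK@(3,5)
Op 5: remove (2,4)
Op 6: place WB@(3,2)
Op 7: place WB@(0,0)
Op 8: place WK@(3,1)
Per-piece attacks for W:
  WB@(0,0): attacks (1,1) (2,2) (3,3) (4,4) (5,5)
  WK@(3,1): attacks (3,2) (3,0) (4,1) (2,1) (4,2) (4,0) (2,2) (2,0)
  WB@(3,2): attacks (4,3) (5,4) (4,1) (5,0) (2,3) (1,4) (0,5) (2,1) (1,0)
W attacks (4,2): yes

Answer: yes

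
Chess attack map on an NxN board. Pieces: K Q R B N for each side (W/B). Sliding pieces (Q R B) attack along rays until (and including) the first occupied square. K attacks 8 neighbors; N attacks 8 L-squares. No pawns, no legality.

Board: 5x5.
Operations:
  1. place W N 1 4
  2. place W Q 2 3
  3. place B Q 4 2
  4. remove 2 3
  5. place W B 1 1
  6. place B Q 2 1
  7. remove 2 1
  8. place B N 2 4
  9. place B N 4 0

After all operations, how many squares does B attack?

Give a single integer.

Op 1: place WN@(1,4)
Op 2: place WQ@(2,3)
Op 3: place BQ@(4,2)
Op 4: remove (2,3)
Op 5: place WB@(1,1)
Op 6: place BQ@(2,1)
Op 7: remove (2,1)
Op 8: place BN@(2,4)
Op 9: place BN@(4,0)
Per-piece attacks for B:
  BN@(2,4): attacks (3,2) (4,3) (1,2) (0,3)
  BN@(4,0): attacks (3,2) (2,1)
  BQ@(4,2): attacks (4,3) (4,4) (4,1) (4,0) (3,2) (2,2) (1,2) (0,2) (3,3) (2,4) (3,1) (2,0) [ray(0,-1) blocked at (4,0); ray(-1,1) blocked at (2,4)]
Union (14 distinct): (0,2) (0,3) (1,2) (2,0) (2,1) (2,2) (2,4) (3,1) (3,2) (3,3) (4,0) (4,1) (4,3) (4,4)

Answer: 14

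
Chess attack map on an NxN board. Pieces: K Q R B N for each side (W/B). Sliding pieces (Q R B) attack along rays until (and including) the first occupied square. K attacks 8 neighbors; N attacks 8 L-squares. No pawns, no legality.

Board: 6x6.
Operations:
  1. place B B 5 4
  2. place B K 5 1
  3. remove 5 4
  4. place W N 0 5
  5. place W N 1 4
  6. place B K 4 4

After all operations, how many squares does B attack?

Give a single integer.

Answer: 13

Derivation:
Op 1: place BB@(5,4)
Op 2: place BK@(5,1)
Op 3: remove (5,4)
Op 4: place WN@(0,5)
Op 5: place WN@(1,4)
Op 6: place BK@(4,4)
Per-piece attacks for B:
  BK@(4,4): attacks (4,5) (4,3) (5,4) (3,4) (5,5) (5,3) (3,5) (3,3)
  BK@(5,1): attacks (5,2) (5,0) (4,1) (4,2) (4,0)
Union (13 distinct): (3,3) (3,4) (3,5) (4,0) (4,1) (4,2) (4,3) (4,5) (5,0) (5,2) (5,3) (5,4) (5,5)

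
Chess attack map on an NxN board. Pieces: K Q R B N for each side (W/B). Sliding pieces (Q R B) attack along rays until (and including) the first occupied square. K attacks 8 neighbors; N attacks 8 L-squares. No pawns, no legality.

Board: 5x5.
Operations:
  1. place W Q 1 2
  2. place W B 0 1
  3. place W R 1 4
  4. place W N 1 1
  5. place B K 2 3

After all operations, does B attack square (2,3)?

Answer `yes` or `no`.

Op 1: place WQ@(1,2)
Op 2: place WB@(0,1)
Op 3: place WR@(1,4)
Op 4: place WN@(1,1)
Op 5: place BK@(2,3)
Per-piece attacks for B:
  BK@(2,3): attacks (2,4) (2,2) (3,3) (1,3) (3,4) (3,2) (1,4) (1,2)
B attacks (2,3): no

Answer: no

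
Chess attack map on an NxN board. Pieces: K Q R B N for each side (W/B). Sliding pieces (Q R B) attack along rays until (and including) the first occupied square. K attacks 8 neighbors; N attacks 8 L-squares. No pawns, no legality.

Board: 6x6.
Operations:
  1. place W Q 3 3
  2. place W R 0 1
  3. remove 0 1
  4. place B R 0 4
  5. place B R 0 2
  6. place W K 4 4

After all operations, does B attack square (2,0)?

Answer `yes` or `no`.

Answer: no

Derivation:
Op 1: place WQ@(3,3)
Op 2: place WR@(0,1)
Op 3: remove (0,1)
Op 4: place BR@(0,4)
Op 5: place BR@(0,2)
Op 6: place WK@(4,4)
Per-piece attacks for B:
  BR@(0,2): attacks (0,3) (0,4) (0,1) (0,0) (1,2) (2,2) (3,2) (4,2) (5,2) [ray(0,1) blocked at (0,4)]
  BR@(0,4): attacks (0,5) (0,3) (0,2) (1,4) (2,4) (3,4) (4,4) [ray(0,-1) blocked at (0,2); ray(1,0) blocked at (4,4)]
B attacks (2,0): no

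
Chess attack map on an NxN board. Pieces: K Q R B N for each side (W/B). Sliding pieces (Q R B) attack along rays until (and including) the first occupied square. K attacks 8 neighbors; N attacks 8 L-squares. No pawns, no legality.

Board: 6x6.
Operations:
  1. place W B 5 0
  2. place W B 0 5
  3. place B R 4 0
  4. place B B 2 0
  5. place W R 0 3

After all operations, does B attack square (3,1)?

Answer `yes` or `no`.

Op 1: place WB@(5,0)
Op 2: place WB@(0,5)
Op 3: place BR@(4,0)
Op 4: place BB@(2,0)
Op 5: place WR@(0,3)
Per-piece attacks for B:
  BB@(2,0): attacks (3,1) (4,2) (5,3) (1,1) (0,2)
  BR@(4,0): attacks (4,1) (4,2) (4,3) (4,4) (4,5) (5,0) (3,0) (2,0) [ray(1,0) blocked at (5,0); ray(-1,0) blocked at (2,0)]
B attacks (3,1): yes

Answer: yes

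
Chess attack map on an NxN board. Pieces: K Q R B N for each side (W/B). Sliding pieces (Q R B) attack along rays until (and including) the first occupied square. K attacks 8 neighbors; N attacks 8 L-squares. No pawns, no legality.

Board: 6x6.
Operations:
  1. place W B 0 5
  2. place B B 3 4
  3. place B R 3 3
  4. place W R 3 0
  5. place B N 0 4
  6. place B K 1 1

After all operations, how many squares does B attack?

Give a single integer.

Op 1: place WB@(0,5)
Op 2: place BB@(3,4)
Op 3: place BR@(3,3)
Op 4: place WR@(3,0)
Op 5: place BN@(0,4)
Op 6: place BK@(1,1)
Per-piece attacks for B:
  BN@(0,4): attacks (2,5) (1,2) (2,3)
  BK@(1,1): attacks (1,2) (1,0) (2,1) (0,1) (2,2) (2,0) (0,2) (0,0)
  BR@(3,3): attacks (3,4) (3,2) (3,1) (3,0) (4,3) (5,3) (2,3) (1,3) (0,3) [ray(0,1) blocked at (3,4); ray(0,-1) blocked at (3,0)]
  BB@(3,4): attacks (4,5) (4,3) (5,2) (2,5) (2,3) (1,2) (0,1)
Union (20 distinct): (0,0) (0,1) (0,2) (0,3) (1,0) (1,2) (1,3) (2,0) (2,1) (2,2) (2,3) (2,5) (3,0) (3,1) (3,2) (3,4) (4,3) (4,5) (5,2) (5,3)

Answer: 20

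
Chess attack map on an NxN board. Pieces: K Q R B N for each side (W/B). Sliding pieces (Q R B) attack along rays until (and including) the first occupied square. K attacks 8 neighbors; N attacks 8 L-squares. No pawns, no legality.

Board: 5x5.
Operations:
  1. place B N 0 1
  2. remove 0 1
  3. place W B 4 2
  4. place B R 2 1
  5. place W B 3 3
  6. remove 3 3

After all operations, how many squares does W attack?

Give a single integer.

Answer: 4

Derivation:
Op 1: place BN@(0,1)
Op 2: remove (0,1)
Op 3: place WB@(4,2)
Op 4: place BR@(2,1)
Op 5: place WB@(3,3)
Op 6: remove (3,3)
Per-piece attacks for W:
  WB@(4,2): attacks (3,3) (2,4) (3,1) (2,0)
Union (4 distinct): (2,0) (2,4) (3,1) (3,3)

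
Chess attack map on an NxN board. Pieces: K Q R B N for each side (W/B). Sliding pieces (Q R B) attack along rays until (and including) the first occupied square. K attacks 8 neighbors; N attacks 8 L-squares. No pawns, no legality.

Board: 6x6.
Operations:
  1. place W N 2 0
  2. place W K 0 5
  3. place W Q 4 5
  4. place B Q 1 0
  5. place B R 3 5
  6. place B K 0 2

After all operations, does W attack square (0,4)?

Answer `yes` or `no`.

Op 1: place WN@(2,0)
Op 2: place WK@(0,5)
Op 3: place WQ@(4,5)
Op 4: place BQ@(1,0)
Op 5: place BR@(3,5)
Op 6: place BK@(0,2)
Per-piece attacks for W:
  WK@(0,5): attacks (0,4) (1,5) (1,4)
  WN@(2,0): attacks (3,2) (4,1) (1,2) (0,1)
  WQ@(4,5): attacks (4,4) (4,3) (4,2) (4,1) (4,0) (5,5) (3,5) (5,4) (3,4) (2,3) (1,2) (0,1) [ray(-1,0) blocked at (3,5)]
W attacks (0,4): yes

Answer: yes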